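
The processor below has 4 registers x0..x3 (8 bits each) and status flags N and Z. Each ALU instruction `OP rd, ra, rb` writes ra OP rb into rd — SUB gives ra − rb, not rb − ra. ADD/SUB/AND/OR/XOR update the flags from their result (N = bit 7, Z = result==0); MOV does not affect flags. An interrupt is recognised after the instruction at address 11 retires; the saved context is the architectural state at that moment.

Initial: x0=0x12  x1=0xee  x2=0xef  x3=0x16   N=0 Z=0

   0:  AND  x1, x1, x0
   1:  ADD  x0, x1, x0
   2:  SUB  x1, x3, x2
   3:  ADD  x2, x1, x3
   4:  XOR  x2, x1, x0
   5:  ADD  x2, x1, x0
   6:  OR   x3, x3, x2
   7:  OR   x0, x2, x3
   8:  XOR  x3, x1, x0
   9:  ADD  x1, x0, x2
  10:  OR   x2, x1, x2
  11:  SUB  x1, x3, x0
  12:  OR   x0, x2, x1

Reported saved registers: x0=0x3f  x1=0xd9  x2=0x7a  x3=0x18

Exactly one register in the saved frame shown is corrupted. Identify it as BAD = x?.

after  0: x0=0x12 x1=0x02 x2=0xef x3=0x16  N=0 Z=0
after  1: x0=0x14 x1=0x02 x2=0xef x3=0x16  N=0 Z=0
after  2: x0=0x14 x1=0x27 x2=0xef x3=0x16  N=0 Z=0
after  3: x0=0x14 x1=0x27 x2=0x3d x3=0x16  N=0 Z=0
after  4: x0=0x14 x1=0x27 x2=0x33 x3=0x16  N=0 Z=0
after  5: x0=0x14 x1=0x27 x2=0x3b x3=0x16  N=0 Z=0
after  6: x0=0x14 x1=0x27 x2=0x3b x3=0x3f  N=0 Z=0
after  7: x0=0x3f x1=0x27 x2=0x3b x3=0x3f  N=0 Z=0
after  8: x0=0x3f x1=0x27 x2=0x3b x3=0x18  N=0 Z=0
after  9: x0=0x3f x1=0x7a x2=0x3b x3=0x18  N=0 Z=0
after 10: x0=0x3f x1=0x7a x2=0x7b x3=0x18  N=0 Z=0
after 11: x0=0x3f x1=0xd9 x2=0x7b x3=0x18  N=1 Z=0
-- IRQ taken; context saved, return-PC = 12 --
mismatch: x2: reported 0x7a vs actual 0x7b

BAD = x2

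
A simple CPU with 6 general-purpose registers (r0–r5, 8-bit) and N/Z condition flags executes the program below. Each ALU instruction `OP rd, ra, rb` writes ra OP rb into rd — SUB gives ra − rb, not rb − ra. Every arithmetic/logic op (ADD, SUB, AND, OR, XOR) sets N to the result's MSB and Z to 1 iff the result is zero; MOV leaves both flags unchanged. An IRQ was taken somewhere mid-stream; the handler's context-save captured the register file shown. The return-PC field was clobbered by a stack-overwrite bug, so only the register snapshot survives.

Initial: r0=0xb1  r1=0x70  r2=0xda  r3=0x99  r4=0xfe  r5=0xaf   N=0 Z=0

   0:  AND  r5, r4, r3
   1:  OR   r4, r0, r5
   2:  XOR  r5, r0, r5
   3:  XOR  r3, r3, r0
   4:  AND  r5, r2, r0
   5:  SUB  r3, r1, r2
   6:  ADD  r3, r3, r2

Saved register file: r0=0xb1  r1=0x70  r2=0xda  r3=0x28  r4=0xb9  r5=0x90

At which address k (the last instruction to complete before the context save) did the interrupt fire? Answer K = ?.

K = 4

after  0: r0=0xb1 r1=0x70 r2=0xda r3=0x99 r4=0xfe r5=0x98  N=1 Z=0
after  1: r0=0xb1 r1=0x70 r2=0xda r3=0x99 r4=0xb9 r5=0x98  N=1 Z=0
after  2: r0=0xb1 r1=0x70 r2=0xda r3=0x99 r4=0xb9 r5=0x29  N=0 Z=0
after  3: r0=0xb1 r1=0x70 r2=0xda r3=0x28 r4=0xb9 r5=0x29  N=0 Z=0
after  4: r0=0xb1 r1=0x70 r2=0xda r3=0x28 r4=0xb9 r5=0x90  N=1 Z=0
-- IRQ taken; context saved, return-PC = 5 --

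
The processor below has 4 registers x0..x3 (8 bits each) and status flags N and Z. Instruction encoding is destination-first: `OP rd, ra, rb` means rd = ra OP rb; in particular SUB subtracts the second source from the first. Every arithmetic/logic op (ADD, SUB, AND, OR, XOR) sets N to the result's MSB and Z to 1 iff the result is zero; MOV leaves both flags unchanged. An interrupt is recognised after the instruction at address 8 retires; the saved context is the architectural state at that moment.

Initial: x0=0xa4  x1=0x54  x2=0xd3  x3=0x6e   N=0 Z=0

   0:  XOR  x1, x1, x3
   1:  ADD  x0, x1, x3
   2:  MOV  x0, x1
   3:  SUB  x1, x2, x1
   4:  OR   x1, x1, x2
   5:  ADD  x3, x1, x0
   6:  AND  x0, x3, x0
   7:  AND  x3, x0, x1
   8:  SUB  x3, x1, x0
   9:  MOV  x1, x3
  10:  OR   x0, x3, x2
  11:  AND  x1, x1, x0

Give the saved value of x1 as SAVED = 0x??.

after  0: x0=0xa4 x1=0x3a x2=0xd3 x3=0x6e  N=0 Z=0
after  1: x0=0xa8 x1=0x3a x2=0xd3 x3=0x6e  N=1 Z=0
after  2: x0=0x3a x1=0x3a x2=0xd3 x3=0x6e  N=1 Z=0
after  3: x0=0x3a x1=0x99 x2=0xd3 x3=0x6e  N=1 Z=0
after  4: x0=0x3a x1=0xdb x2=0xd3 x3=0x6e  N=1 Z=0
after  5: x0=0x3a x1=0xdb x2=0xd3 x3=0x15  N=0 Z=0
after  6: x0=0x10 x1=0xdb x2=0xd3 x3=0x15  N=0 Z=0
after  7: x0=0x10 x1=0xdb x2=0xd3 x3=0x10  N=0 Z=0
after  8: x0=0x10 x1=0xdb x2=0xd3 x3=0xcb  N=1 Z=0
-- IRQ taken; context saved, return-PC = 9 --

SAVED = 0xdb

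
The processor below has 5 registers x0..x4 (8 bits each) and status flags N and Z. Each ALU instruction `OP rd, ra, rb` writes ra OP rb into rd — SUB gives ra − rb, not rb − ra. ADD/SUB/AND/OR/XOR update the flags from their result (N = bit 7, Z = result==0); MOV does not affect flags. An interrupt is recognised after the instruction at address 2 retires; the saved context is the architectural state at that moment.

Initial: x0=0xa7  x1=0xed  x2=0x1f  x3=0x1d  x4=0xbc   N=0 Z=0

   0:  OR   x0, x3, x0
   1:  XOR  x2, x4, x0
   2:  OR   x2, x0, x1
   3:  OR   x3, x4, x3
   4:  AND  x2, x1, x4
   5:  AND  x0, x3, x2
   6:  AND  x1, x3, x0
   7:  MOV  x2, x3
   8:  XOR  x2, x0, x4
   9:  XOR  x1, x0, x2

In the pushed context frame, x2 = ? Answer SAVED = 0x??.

after  0: x0=0xbf x1=0xed x2=0x1f x3=0x1d x4=0xbc  N=1 Z=0
after  1: x0=0xbf x1=0xed x2=0x03 x3=0x1d x4=0xbc  N=0 Z=0
after  2: x0=0xbf x1=0xed x2=0xff x3=0x1d x4=0xbc  N=1 Z=0
-- IRQ taken; context saved, return-PC = 3 --

SAVED = 0xff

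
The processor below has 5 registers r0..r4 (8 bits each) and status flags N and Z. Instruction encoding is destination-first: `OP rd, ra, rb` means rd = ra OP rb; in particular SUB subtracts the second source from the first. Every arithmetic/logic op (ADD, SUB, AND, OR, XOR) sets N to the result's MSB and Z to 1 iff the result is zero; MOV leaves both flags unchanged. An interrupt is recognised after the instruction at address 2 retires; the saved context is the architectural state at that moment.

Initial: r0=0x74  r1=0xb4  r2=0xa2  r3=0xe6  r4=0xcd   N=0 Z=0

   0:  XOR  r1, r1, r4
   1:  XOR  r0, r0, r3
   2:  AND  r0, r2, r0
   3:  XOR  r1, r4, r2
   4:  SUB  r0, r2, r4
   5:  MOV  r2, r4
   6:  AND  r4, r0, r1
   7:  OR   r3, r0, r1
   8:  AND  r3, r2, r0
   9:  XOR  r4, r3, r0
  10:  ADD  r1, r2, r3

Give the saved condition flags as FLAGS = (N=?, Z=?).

after  0: r0=0x74 r1=0x79 r2=0xa2 r3=0xe6 r4=0xcd  N=0 Z=0
after  1: r0=0x92 r1=0x79 r2=0xa2 r3=0xe6 r4=0xcd  N=1 Z=0
after  2: r0=0x82 r1=0x79 r2=0xa2 r3=0xe6 r4=0xcd  N=1 Z=0
-- IRQ taken; context saved, return-PC = 3 --

FLAGS = (N=1, Z=0)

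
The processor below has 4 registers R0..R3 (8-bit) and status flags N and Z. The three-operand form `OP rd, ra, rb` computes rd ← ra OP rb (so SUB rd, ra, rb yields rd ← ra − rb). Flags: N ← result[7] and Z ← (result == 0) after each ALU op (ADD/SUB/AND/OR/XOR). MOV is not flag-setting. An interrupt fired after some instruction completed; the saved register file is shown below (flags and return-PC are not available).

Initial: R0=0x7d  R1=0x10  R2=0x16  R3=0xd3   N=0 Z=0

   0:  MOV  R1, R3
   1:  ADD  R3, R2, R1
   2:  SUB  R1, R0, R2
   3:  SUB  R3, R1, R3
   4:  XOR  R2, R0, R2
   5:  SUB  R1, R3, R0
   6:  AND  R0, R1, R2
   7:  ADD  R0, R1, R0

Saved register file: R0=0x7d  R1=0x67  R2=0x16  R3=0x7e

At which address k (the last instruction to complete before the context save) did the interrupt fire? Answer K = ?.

after  0: R0=0x7d R1=0xd3 R2=0x16 R3=0xd3  N=0 Z=0
after  1: R0=0x7d R1=0xd3 R2=0x16 R3=0xe9  N=1 Z=0
after  2: R0=0x7d R1=0x67 R2=0x16 R3=0xe9  N=0 Z=0
after  3: R0=0x7d R1=0x67 R2=0x16 R3=0x7e  N=0 Z=0
-- IRQ taken; context saved, return-PC = 4 --

K = 3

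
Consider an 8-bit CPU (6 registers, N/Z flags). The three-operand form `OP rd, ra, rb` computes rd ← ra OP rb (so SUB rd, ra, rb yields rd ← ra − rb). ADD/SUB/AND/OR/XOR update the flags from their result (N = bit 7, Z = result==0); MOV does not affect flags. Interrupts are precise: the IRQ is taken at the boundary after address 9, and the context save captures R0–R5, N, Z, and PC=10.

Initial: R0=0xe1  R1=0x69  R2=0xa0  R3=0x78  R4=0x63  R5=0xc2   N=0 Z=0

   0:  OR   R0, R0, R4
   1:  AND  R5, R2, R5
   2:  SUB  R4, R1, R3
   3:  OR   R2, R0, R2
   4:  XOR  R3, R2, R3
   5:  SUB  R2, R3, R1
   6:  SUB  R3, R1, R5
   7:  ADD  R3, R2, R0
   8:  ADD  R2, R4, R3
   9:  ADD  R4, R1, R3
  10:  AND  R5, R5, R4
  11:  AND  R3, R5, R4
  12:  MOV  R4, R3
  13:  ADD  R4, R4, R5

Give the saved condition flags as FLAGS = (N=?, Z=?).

FLAGS = (N=0, Z=0)

after  0: R0=0xe3 R1=0x69 R2=0xa0 R3=0x78 R4=0x63 R5=0xc2  N=1 Z=0
after  1: R0=0xe3 R1=0x69 R2=0xa0 R3=0x78 R4=0x63 R5=0x80  N=1 Z=0
after  2: R0=0xe3 R1=0x69 R2=0xa0 R3=0x78 R4=0xf1 R5=0x80  N=1 Z=0
after  3: R0=0xe3 R1=0x69 R2=0xe3 R3=0x78 R4=0xf1 R5=0x80  N=1 Z=0
after  4: R0=0xe3 R1=0x69 R2=0xe3 R3=0x9b R4=0xf1 R5=0x80  N=1 Z=0
after  5: R0=0xe3 R1=0x69 R2=0x32 R3=0x9b R4=0xf1 R5=0x80  N=0 Z=0
after  6: R0=0xe3 R1=0x69 R2=0x32 R3=0xe9 R4=0xf1 R5=0x80  N=1 Z=0
after  7: R0=0xe3 R1=0x69 R2=0x32 R3=0x15 R4=0xf1 R5=0x80  N=0 Z=0
after  8: R0=0xe3 R1=0x69 R2=0x06 R3=0x15 R4=0xf1 R5=0x80  N=0 Z=0
after  9: R0=0xe3 R1=0x69 R2=0x06 R3=0x15 R4=0x7e R5=0x80  N=0 Z=0
-- IRQ taken; context saved, return-PC = 10 --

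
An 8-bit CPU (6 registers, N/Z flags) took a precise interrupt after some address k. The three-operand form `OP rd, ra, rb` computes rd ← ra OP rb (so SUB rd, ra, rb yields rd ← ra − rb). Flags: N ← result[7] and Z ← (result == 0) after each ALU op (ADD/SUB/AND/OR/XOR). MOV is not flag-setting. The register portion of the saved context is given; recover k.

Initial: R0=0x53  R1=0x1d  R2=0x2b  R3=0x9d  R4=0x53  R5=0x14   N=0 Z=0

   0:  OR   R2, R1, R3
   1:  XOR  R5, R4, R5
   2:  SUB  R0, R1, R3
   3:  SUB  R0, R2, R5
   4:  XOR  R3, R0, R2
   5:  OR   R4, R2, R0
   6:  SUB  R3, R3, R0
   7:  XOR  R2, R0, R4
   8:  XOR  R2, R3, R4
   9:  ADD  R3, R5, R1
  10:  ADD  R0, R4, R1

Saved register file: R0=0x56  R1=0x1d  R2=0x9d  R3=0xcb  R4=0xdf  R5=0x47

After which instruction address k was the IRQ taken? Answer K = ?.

K = 5

after  0: R0=0x53 R1=0x1d R2=0x9d R3=0x9d R4=0x53 R5=0x14  N=1 Z=0
after  1: R0=0x53 R1=0x1d R2=0x9d R3=0x9d R4=0x53 R5=0x47  N=0 Z=0
after  2: R0=0x80 R1=0x1d R2=0x9d R3=0x9d R4=0x53 R5=0x47  N=1 Z=0
after  3: R0=0x56 R1=0x1d R2=0x9d R3=0x9d R4=0x53 R5=0x47  N=0 Z=0
after  4: R0=0x56 R1=0x1d R2=0x9d R3=0xcb R4=0x53 R5=0x47  N=1 Z=0
after  5: R0=0x56 R1=0x1d R2=0x9d R3=0xcb R4=0xdf R5=0x47  N=1 Z=0
-- IRQ taken; context saved, return-PC = 6 --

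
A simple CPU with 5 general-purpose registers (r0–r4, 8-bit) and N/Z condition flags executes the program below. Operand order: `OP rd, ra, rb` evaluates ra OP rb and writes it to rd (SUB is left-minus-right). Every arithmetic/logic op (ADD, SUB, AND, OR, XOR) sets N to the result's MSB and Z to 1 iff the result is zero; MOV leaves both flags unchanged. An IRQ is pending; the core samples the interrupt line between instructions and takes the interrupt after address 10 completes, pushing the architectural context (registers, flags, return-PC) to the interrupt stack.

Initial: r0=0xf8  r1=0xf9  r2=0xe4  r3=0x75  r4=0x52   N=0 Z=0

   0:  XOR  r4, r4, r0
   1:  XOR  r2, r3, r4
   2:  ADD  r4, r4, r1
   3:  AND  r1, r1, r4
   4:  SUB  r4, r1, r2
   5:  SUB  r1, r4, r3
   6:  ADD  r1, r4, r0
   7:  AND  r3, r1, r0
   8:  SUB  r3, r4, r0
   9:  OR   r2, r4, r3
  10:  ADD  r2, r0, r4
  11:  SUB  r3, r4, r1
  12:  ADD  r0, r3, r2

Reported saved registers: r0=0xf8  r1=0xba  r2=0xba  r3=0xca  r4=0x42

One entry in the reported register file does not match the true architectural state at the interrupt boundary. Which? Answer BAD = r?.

after  0: r0=0xf8 r1=0xf9 r2=0xe4 r3=0x75 r4=0xaa  N=1 Z=0
after  1: r0=0xf8 r1=0xf9 r2=0xdf r3=0x75 r4=0xaa  N=1 Z=0
after  2: r0=0xf8 r1=0xf9 r2=0xdf r3=0x75 r4=0xa3  N=1 Z=0
after  3: r0=0xf8 r1=0xa1 r2=0xdf r3=0x75 r4=0xa3  N=1 Z=0
after  4: r0=0xf8 r1=0xa1 r2=0xdf r3=0x75 r4=0xc2  N=1 Z=0
after  5: r0=0xf8 r1=0x4d r2=0xdf r3=0x75 r4=0xc2  N=0 Z=0
after  6: r0=0xf8 r1=0xba r2=0xdf r3=0x75 r4=0xc2  N=1 Z=0
after  7: r0=0xf8 r1=0xba r2=0xdf r3=0xb8 r4=0xc2  N=1 Z=0
after  8: r0=0xf8 r1=0xba r2=0xdf r3=0xca r4=0xc2  N=1 Z=0
after  9: r0=0xf8 r1=0xba r2=0xca r3=0xca r4=0xc2  N=1 Z=0
after 10: r0=0xf8 r1=0xba r2=0xba r3=0xca r4=0xc2  N=1 Z=0
-- IRQ taken; context saved, return-PC = 11 --
mismatch: r4: reported 0x42 vs actual 0xc2

BAD = r4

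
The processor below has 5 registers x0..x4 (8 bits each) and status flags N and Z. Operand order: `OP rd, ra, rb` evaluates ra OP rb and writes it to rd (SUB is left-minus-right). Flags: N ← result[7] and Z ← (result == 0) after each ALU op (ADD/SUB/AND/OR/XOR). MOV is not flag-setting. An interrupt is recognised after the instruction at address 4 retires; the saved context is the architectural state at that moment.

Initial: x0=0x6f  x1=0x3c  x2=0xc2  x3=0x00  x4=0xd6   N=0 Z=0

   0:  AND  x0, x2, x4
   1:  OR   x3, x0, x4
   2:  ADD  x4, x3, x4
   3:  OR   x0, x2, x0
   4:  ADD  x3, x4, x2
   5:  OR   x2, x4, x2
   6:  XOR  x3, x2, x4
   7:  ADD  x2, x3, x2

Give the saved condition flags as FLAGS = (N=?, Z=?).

after  0: x0=0xc2 x1=0x3c x2=0xc2 x3=0x00 x4=0xd6  N=1 Z=0
after  1: x0=0xc2 x1=0x3c x2=0xc2 x3=0xd6 x4=0xd6  N=1 Z=0
after  2: x0=0xc2 x1=0x3c x2=0xc2 x3=0xd6 x4=0xac  N=1 Z=0
after  3: x0=0xc2 x1=0x3c x2=0xc2 x3=0xd6 x4=0xac  N=1 Z=0
after  4: x0=0xc2 x1=0x3c x2=0xc2 x3=0x6e x4=0xac  N=0 Z=0
-- IRQ taken; context saved, return-PC = 5 --

FLAGS = (N=0, Z=0)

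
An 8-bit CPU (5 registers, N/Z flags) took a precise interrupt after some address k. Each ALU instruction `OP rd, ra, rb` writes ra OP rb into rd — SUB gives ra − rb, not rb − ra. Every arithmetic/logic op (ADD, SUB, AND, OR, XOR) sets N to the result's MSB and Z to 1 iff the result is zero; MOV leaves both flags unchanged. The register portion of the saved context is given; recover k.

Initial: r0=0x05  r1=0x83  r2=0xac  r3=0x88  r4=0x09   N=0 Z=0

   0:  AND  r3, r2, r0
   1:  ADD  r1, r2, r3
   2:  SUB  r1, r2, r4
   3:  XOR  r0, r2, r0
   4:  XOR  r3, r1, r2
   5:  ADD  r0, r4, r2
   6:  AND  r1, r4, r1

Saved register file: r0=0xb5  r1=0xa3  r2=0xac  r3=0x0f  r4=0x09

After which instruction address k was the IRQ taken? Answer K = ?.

after  0: r0=0x05 r1=0x83 r2=0xac r3=0x04 r4=0x09  N=0 Z=0
after  1: r0=0x05 r1=0xb0 r2=0xac r3=0x04 r4=0x09  N=1 Z=0
after  2: r0=0x05 r1=0xa3 r2=0xac r3=0x04 r4=0x09  N=1 Z=0
after  3: r0=0xa9 r1=0xa3 r2=0xac r3=0x04 r4=0x09  N=1 Z=0
after  4: r0=0xa9 r1=0xa3 r2=0xac r3=0x0f r4=0x09  N=0 Z=0
after  5: r0=0xb5 r1=0xa3 r2=0xac r3=0x0f r4=0x09  N=1 Z=0
-- IRQ taken; context saved, return-PC = 6 --

K = 5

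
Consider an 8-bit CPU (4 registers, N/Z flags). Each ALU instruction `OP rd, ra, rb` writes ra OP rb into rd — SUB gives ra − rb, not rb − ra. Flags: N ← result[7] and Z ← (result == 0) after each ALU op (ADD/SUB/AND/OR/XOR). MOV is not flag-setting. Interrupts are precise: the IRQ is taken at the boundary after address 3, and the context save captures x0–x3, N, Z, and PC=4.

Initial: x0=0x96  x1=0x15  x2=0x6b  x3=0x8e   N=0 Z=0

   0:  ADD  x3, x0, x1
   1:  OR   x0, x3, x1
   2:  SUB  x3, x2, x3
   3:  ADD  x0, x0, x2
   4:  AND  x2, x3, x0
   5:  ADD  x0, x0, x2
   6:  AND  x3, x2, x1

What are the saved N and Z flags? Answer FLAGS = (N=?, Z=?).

FLAGS = (N=0, Z=0)

after  0: x0=0x96 x1=0x15 x2=0x6b x3=0xab  N=1 Z=0
after  1: x0=0xbf x1=0x15 x2=0x6b x3=0xab  N=1 Z=0
after  2: x0=0xbf x1=0x15 x2=0x6b x3=0xc0  N=1 Z=0
after  3: x0=0x2a x1=0x15 x2=0x6b x3=0xc0  N=0 Z=0
-- IRQ taken; context saved, return-PC = 4 --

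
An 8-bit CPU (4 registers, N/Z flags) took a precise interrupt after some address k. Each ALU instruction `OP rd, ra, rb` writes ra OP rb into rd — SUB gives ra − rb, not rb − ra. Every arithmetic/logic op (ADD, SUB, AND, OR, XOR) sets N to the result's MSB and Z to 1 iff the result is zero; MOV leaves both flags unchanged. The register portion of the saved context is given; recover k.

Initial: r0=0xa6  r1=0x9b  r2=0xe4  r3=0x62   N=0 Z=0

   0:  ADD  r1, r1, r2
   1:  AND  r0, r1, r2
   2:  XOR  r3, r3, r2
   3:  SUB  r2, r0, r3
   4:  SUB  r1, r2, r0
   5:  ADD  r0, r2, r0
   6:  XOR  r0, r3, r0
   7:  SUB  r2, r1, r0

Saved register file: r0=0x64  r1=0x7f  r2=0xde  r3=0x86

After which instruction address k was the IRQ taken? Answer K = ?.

after  0: r0=0xa6 r1=0x7f r2=0xe4 r3=0x62  N=0 Z=0
after  1: r0=0x64 r1=0x7f r2=0xe4 r3=0x62  N=0 Z=0
after  2: r0=0x64 r1=0x7f r2=0xe4 r3=0x86  N=1 Z=0
after  3: r0=0x64 r1=0x7f r2=0xde r3=0x86  N=1 Z=0
-- IRQ taken; context saved, return-PC = 4 --

K = 3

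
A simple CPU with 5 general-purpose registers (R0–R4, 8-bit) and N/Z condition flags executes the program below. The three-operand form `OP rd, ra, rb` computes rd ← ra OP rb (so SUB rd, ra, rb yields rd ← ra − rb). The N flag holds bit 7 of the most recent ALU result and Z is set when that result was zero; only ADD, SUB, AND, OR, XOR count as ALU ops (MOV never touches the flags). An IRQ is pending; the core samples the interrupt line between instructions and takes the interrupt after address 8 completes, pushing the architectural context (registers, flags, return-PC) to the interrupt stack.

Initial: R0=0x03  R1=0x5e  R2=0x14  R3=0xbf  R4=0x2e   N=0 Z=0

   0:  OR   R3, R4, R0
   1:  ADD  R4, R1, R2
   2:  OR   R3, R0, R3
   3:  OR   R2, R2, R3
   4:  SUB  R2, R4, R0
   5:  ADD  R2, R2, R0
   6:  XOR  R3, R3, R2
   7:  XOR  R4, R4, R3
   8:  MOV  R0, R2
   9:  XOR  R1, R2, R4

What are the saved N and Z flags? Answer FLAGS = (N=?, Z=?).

FLAGS = (N=0, Z=0)

after  0: R0=0x03 R1=0x5e R2=0x14 R3=0x2f R4=0x2e  N=0 Z=0
after  1: R0=0x03 R1=0x5e R2=0x14 R3=0x2f R4=0x72  N=0 Z=0
after  2: R0=0x03 R1=0x5e R2=0x14 R3=0x2f R4=0x72  N=0 Z=0
after  3: R0=0x03 R1=0x5e R2=0x3f R3=0x2f R4=0x72  N=0 Z=0
after  4: R0=0x03 R1=0x5e R2=0x6f R3=0x2f R4=0x72  N=0 Z=0
after  5: R0=0x03 R1=0x5e R2=0x72 R3=0x2f R4=0x72  N=0 Z=0
after  6: R0=0x03 R1=0x5e R2=0x72 R3=0x5d R4=0x72  N=0 Z=0
after  7: R0=0x03 R1=0x5e R2=0x72 R3=0x5d R4=0x2f  N=0 Z=0
after  8: R0=0x72 R1=0x5e R2=0x72 R3=0x5d R4=0x2f  N=0 Z=0
-- IRQ taken; context saved, return-PC = 9 --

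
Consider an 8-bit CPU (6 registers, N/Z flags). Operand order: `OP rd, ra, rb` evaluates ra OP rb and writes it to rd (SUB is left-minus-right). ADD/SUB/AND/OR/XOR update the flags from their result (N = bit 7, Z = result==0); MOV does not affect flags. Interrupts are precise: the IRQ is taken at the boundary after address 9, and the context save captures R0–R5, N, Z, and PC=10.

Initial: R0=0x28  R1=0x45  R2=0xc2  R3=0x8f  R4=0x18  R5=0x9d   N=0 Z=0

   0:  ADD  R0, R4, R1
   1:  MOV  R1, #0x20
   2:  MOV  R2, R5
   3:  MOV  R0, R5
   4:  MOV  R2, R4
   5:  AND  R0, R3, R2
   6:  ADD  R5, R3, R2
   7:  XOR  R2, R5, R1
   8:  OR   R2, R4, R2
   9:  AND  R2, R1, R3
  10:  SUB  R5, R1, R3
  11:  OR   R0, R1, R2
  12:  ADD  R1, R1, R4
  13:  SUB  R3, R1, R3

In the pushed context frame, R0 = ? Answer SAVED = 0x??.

after  0: R0=0x5d R1=0x45 R2=0xc2 R3=0x8f R4=0x18 R5=0x9d  N=0 Z=0
after  1: R0=0x5d R1=0x20 R2=0xc2 R3=0x8f R4=0x18 R5=0x9d  N=0 Z=0
after  2: R0=0x5d R1=0x20 R2=0x9d R3=0x8f R4=0x18 R5=0x9d  N=0 Z=0
after  3: R0=0x9d R1=0x20 R2=0x9d R3=0x8f R4=0x18 R5=0x9d  N=0 Z=0
after  4: R0=0x9d R1=0x20 R2=0x18 R3=0x8f R4=0x18 R5=0x9d  N=0 Z=0
after  5: R0=0x08 R1=0x20 R2=0x18 R3=0x8f R4=0x18 R5=0x9d  N=0 Z=0
after  6: R0=0x08 R1=0x20 R2=0x18 R3=0x8f R4=0x18 R5=0xa7  N=1 Z=0
after  7: R0=0x08 R1=0x20 R2=0x87 R3=0x8f R4=0x18 R5=0xa7  N=1 Z=0
after  8: R0=0x08 R1=0x20 R2=0x9f R3=0x8f R4=0x18 R5=0xa7  N=1 Z=0
after  9: R0=0x08 R1=0x20 R2=0x00 R3=0x8f R4=0x18 R5=0xa7  N=0 Z=1
-- IRQ taken; context saved, return-PC = 10 --

SAVED = 0x08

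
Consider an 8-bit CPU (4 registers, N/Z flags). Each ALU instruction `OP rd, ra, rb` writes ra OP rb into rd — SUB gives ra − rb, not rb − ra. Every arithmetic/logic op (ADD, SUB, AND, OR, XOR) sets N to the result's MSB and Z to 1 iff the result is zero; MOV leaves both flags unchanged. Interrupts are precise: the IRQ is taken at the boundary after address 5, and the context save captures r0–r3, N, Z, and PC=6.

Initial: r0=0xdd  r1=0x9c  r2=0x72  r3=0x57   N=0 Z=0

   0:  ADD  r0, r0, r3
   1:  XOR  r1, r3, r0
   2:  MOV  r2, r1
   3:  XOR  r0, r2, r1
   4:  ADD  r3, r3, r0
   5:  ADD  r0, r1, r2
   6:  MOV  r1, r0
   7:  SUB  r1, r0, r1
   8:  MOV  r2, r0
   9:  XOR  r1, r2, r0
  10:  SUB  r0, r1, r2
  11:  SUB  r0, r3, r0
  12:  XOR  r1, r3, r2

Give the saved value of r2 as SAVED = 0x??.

after  0: r0=0x34 r1=0x9c r2=0x72 r3=0x57  N=0 Z=0
after  1: r0=0x34 r1=0x63 r2=0x72 r3=0x57  N=0 Z=0
after  2: r0=0x34 r1=0x63 r2=0x63 r3=0x57  N=0 Z=0
after  3: r0=0x00 r1=0x63 r2=0x63 r3=0x57  N=0 Z=1
after  4: r0=0x00 r1=0x63 r2=0x63 r3=0x57  N=0 Z=0
after  5: r0=0xc6 r1=0x63 r2=0x63 r3=0x57  N=1 Z=0
-- IRQ taken; context saved, return-PC = 6 --

SAVED = 0x63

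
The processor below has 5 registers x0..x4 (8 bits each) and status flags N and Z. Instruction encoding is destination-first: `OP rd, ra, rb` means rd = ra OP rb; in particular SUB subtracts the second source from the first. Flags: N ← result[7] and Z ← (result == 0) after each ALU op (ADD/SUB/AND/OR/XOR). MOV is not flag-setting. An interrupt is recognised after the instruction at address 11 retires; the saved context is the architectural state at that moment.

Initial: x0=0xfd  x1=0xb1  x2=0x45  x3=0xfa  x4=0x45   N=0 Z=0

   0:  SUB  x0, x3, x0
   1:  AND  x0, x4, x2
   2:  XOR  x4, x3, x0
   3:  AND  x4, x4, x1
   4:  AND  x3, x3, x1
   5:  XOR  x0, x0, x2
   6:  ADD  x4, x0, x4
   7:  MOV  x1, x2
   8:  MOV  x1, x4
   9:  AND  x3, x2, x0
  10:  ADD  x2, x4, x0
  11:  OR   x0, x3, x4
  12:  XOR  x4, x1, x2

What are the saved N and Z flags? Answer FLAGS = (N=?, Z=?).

after  0: x0=0xfd x1=0xb1 x2=0x45 x3=0xfa x4=0x45  N=1 Z=0
after  1: x0=0x45 x1=0xb1 x2=0x45 x3=0xfa x4=0x45  N=0 Z=0
after  2: x0=0x45 x1=0xb1 x2=0x45 x3=0xfa x4=0xbf  N=1 Z=0
after  3: x0=0x45 x1=0xb1 x2=0x45 x3=0xfa x4=0xb1  N=1 Z=0
after  4: x0=0x45 x1=0xb1 x2=0x45 x3=0xb0 x4=0xb1  N=1 Z=0
after  5: x0=0x00 x1=0xb1 x2=0x45 x3=0xb0 x4=0xb1  N=0 Z=1
after  6: x0=0x00 x1=0xb1 x2=0x45 x3=0xb0 x4=0xb1  N=1 Z=0
after  7: x0=0x00 x1=0x45 x2=0x45 x3=0xb0 x4=0xb1  N=1 Z=0
after  8: x0=0x00 x1=0xb1 x2=0x45 x3=0xb0 x4=0xb1  N=1 Z=0
after  9: x0=0x00 x1=0xb1 x2=0x45 x3=0x00 x4=0xb1  N=0 Z=1
after 10: x0=0x00 x1=0xb1 x2=0xb1 x3=0x00 x4=0xb1  N=1 Z=0
after 11: x0=0xb1 x1=0xb1 x2=0xb1 x3=0x00 x4=0xb1  N=1 Z=0
-- IRQ taken; context saved, return-PC = 12 --

FLAGS = (N=1, Z=0)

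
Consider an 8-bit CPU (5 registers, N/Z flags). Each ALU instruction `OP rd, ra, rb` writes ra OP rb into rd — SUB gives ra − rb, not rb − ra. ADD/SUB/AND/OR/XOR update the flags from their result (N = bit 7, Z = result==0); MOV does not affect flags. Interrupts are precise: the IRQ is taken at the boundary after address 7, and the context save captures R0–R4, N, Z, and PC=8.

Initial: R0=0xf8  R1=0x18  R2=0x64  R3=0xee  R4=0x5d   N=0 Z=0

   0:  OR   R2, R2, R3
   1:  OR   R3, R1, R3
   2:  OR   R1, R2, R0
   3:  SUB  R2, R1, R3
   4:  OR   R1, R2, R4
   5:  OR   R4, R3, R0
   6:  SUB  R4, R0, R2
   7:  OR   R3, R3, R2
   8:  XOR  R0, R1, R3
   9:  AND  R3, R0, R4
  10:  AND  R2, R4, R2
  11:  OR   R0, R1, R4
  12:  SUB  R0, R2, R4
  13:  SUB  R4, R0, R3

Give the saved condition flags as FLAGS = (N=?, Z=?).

FLAGS = (N=1, Z=0)

after  0: R0=0xf8 R1=0x18 R2=0xee R3=0xee R4=0x5d  N=1 Z=0
after  1: R0=0xf8 R1=0x18 R2=0xee R3=0xfe R4=0x5d  N=1 Z=0
after  2: R0=0xf8 R1=0xfe R2=0xee R3=0xfe R4=0x5d  N=1 Z=0
after  3: R0=0xf8 R1=0xfe R2=0x00 R3=0xfe R4=0x5d  N=0 Z=1
after  4: R0=0xf8 R1=0x5d R2=0x00 R3=0xfe R4=0x5d  N=0 Z=0
after  5: R0=0xf8 R1=0x5d R2=0x00 R3=0xfe R4=0xfe  N=1 Z=0
after  6: R0=0xf8 R1=0x5d R2=0x00 R3=0xfe R4=0xf8  N=1 Z=0
after  7: R0=0xf8 R1=0x5d R2=0x00 R3=0xfe R4=0xf8  N=1 Z=0
-- IRQ taken; context saved, return-PC = 8 --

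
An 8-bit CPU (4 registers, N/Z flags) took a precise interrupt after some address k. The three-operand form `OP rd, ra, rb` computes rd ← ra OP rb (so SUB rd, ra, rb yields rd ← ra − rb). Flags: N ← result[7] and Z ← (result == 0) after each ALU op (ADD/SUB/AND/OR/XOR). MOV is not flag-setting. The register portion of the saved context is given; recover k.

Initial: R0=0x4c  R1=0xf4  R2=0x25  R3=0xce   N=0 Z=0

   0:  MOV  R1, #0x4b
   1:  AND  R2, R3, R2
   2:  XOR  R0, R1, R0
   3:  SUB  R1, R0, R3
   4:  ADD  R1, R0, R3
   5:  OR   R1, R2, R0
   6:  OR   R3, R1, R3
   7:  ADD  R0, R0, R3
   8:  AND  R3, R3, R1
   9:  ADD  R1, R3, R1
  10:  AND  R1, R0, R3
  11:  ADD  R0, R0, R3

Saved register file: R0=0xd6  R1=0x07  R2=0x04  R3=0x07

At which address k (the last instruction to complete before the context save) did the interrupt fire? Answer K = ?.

K = 8

after  0: R0=0x4c R1=0x4b R2=0x25 R3=0xce  N=0 Z=0
after  1: R0=0x4c R1=0x4b R2=0x04 R3=0xce  N=0 Z=0
after  2: R0=0x07 R1=0x4b R2=0x04 R3=0xce  N=0 Z=0
after  3: R0=0x07 R1=0x39 R2=0x04 R3=0xce  N=0 Z=0
after  4: R0=0x07 R1=0xd5 R2=0x04 R3=0xce  N=1 Z=0
after  5: R0=0x07 R1=0x07 R2=0x04 R3=0xce  N=0 Z=0
after  6: R0=0x07 R1=0x07 R2=0x04 R3=0xcf  N=1 Z=0
after  7: R0=0xd6 R1=0x07 R2=0x04 R3=0xcf  N=1 Z=0
after  8: R0=0xd6 R1=0x07 R2=0x04 R3=0x07  N=0 Z=0
-- IRQ taken; context saved, return-PC = 9 --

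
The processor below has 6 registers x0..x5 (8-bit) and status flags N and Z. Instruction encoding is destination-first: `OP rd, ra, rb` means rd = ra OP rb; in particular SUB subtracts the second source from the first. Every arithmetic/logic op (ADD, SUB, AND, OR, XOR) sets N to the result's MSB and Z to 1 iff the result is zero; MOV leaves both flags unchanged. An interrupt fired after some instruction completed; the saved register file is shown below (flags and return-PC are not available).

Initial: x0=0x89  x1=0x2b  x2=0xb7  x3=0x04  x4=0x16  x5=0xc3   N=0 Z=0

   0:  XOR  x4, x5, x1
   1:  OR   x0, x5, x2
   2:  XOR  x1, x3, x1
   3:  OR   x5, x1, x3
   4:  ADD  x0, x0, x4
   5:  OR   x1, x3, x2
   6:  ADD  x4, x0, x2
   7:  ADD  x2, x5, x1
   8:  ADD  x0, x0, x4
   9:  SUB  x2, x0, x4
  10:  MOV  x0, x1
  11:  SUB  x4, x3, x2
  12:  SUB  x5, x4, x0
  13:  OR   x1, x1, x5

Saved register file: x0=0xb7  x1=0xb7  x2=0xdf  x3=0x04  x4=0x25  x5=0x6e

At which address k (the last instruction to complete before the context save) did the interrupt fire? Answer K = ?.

after  0: x0=0x89 x1=0x2b x2=0xb7 x3=0x04 x4=0xe8 x5=0xc3  N=1 Z=0
after  1: x0=0xf7 x1=0x2b x2=0xb7 x3=0x04 x4=0xe8 x5=0xc3  N=1 Z=0
after  2: x0=0xf7 x1=0x2f x2=0xb7 x3=0x04 x4=0xe8 x5=0xc3  N=0 Z=0
after  3: x0=0xf7 x1=0x2f x2=0xb7 x3=0x04 x4=0xe8 x5=0x2f  N=0 Z=0
after  4: x0=0xdf x1=0x2f x2=0xb7 x3=0x04 x4=0xe8 x5=0x2f  N=1 Z=0
after  5: x0=0xdf x1=0xb7 x2=0xb7 x3=0x04 x4=0xe8 x5=0x2f  N=1 Z=0
after  6: x0=0xdf x1=0xb7 x2=0xb7 x3=0x04 x4=0x96 x5=0x2f  N=1 Z=0
after  7: x0=0xdf x1=0xb7 x2=0xe6 x3=0x04 x4=0x96 x5=0x2f  N=1 Z=0
after  8: x0=0x75 x1=0xb7 x2=0xe6 x3=0x04 x4=0x96 x5=0x2f  N=0 Z=0
after  9: x0=0x75 x1=0xb7 x2=0xdf x3=0x04 x4=0x96 x5=0x2f  N=1 Z=0
after 10: x0=0xb7 x1=0xb7 x2=0xdf x3=0x04 x4=0x96 x5=0x2f  N=1 Z=0
after 11: x0=0xb7 x1=0xb7 x2=0xdf x3=0x04 x4=0x25 x5=0x2f  N=0 Z=0
after 12: x0=0xb7 x1=0xb7 x2=0xdf x3=0x04 x4=0x25 x5=0x6e  N=0 Z=0
-- IRQ taken; context saved, return-PC = 13 --

K = 12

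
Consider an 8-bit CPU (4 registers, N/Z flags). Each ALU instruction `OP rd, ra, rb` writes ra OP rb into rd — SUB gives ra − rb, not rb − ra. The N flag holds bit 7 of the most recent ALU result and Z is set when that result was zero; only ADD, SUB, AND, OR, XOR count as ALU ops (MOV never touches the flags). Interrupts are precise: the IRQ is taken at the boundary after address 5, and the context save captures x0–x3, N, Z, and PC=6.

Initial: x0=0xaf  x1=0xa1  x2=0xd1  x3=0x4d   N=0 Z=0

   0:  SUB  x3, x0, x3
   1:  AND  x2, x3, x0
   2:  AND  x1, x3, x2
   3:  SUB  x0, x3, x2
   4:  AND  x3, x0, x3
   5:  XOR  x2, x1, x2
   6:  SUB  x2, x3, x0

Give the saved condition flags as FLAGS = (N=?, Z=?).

after  0: x0=0xaf x1=0xa1 x2=0xd1 x3=0x62  N=0 Z=0
after  1: x0=0xaf x1=0xa1 x2=0x22 x3=0x62  N=0 Z=0
after  2: x0=0xaf x1=0x22 x2=0x22 x3=0x62  N=0 Z=0
after  3: x0=0x40 x1=0x22 x2=0x22 x3=0x62  N=0 Z=0
after  4: x0=0x40 x1=0x22 x2=0x22 x3=0x40  N=0 Z=0
after  5: x0=0x40 x1=0x22 x2=0x00 x3=0x40  N=0 Z=1
-- IRQ taken; context saved, return-PC = 6 --

FLAGS = (N=0, Z=1)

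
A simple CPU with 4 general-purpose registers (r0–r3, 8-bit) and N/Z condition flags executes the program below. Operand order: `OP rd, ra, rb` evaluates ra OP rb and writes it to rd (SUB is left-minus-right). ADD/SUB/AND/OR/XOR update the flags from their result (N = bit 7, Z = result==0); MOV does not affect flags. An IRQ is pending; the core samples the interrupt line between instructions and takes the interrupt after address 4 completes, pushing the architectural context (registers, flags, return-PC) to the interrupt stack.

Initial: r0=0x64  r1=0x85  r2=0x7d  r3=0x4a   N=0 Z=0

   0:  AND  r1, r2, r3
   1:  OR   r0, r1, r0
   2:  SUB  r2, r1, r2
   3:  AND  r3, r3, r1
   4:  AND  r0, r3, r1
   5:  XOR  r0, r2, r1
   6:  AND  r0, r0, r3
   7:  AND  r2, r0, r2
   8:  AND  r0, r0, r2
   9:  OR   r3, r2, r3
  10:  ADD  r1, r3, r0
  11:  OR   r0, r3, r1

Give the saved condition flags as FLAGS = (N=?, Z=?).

after  0: r0=0x64 r1=0x48 r2=0x7d r3=0x4a  N=0 Z=0
after  1: r0=0x6c r1=0x48 r2=0x7d r3=0x4a  N=0 Z=0
after  2: r0=0x6c r1=0x48 r2=0xcb r3=0x4a  N=1 Z=0
after  3: r0=0x6c r1=0x48 r2=0xcb r3=0x48  N=0 Z=0
after  4: r0=0x48 r1=0x48 r2=0xcb r3=0x48  N=0 Z=0
-- IRQ taken; context saved, return-PC = 5 --

FLAGS = (N=0, Z=0)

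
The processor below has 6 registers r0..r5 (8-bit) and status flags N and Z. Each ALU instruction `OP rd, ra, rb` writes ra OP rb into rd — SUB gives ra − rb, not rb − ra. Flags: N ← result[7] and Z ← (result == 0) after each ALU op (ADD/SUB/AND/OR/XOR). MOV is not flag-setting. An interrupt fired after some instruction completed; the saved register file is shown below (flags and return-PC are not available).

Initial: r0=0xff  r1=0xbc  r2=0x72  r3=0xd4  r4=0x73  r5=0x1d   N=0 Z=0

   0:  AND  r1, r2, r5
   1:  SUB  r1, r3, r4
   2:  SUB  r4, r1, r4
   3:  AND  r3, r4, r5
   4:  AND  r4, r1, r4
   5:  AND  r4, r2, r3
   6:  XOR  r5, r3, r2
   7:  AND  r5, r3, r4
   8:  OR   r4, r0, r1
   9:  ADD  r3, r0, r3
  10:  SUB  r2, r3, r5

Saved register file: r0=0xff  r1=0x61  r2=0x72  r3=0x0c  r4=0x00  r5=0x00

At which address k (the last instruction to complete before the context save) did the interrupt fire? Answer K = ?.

after  0: r0=0xff r1=0x10 r2=0x72 r3=0xd4 r4=0x73 r5=0x1d  N=0 Z=0
after  1: r0=0xff r1=0x61 r2=0x72 r3=0xd4 r4=0x73 r5=0x1d  N=0 Z=0
after  2: r0=0xff r1=0x61 r2=0x72 r3=0xd4 r4=0xee r5=0x1d  N=1 Z=0
after  3: r0=0xff r1=0x61 r2=0x72 r3=0x0c r4=0xee r5=0x1d  N=0 Z=0
after  4: r0=0xff r1=0x61 r2=0x72 r3=0x0c r4=0x60 r5=0x1d  N=0 Z=0
after  5: r0=0xff r1=0x61 r2=0x72 r3=0x0c r4=0x00 r5=0x1d  N=0 Z=1
after  6: r0=0xff r1=0x61 r2=0x72 r3=0x0c r4=0x00 r5=0x7e  N=0 Z=0
after  7: r0=0xff r1=0x61 r2=0x72 r3=0x0c r4=0x00 r5=0x00  N=0 Z=1
-- IRQ taken; context saved, return-PC = 8 --

K = 7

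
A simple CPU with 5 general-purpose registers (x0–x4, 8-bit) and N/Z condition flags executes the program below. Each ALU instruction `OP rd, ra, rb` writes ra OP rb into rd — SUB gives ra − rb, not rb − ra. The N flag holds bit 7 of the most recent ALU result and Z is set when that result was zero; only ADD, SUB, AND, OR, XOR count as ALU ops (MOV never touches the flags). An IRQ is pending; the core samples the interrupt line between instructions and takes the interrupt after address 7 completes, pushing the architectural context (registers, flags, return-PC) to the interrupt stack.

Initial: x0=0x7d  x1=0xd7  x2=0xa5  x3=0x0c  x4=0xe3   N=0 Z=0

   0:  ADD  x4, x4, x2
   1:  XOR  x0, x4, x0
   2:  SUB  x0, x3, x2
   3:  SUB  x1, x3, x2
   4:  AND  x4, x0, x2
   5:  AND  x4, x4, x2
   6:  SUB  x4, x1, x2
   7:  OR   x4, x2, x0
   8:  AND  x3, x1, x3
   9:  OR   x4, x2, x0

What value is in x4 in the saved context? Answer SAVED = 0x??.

SAVED = 0xe7

after  0: x0=0x7d x1=0xd7 x2=0xa5 x3=0x0c x4=0x88  N=1 Z=0
after  1: x0=0xf5 x1=0xd7 x2=0xa5 x3=0x0c x4=0x88  N=1 Z=0
after  2: x0=0x67 x1=0xd7 x2=0xa5 x3=0x0c x4=0x88  N=0 Z=0
after  3: x0=0x67 x1=0x67 x2=0xa5 x3=0x0c x4=0x88  N=0 Z=0
after  4: x0=0x67 x1=0x67 x2=0xa5 x3=0x0c x4=0x25  N=0 Z=0
after  5: x0=0x67 x1=0x67 x2=0xa5 x3=0x0c x4=0x25  N=0 Z=0
after  6: x0=0x67 x1=0x67 x2=0xa5 x3=0x0c x4=0xc2  N=1 Z=0
after  7: x0=0x67 x1=0x67 x2=0xa5 x3=0x0c x4=0xe7  N=1 Z=0
-- IRQ taken; context saved, return-PC = 8 --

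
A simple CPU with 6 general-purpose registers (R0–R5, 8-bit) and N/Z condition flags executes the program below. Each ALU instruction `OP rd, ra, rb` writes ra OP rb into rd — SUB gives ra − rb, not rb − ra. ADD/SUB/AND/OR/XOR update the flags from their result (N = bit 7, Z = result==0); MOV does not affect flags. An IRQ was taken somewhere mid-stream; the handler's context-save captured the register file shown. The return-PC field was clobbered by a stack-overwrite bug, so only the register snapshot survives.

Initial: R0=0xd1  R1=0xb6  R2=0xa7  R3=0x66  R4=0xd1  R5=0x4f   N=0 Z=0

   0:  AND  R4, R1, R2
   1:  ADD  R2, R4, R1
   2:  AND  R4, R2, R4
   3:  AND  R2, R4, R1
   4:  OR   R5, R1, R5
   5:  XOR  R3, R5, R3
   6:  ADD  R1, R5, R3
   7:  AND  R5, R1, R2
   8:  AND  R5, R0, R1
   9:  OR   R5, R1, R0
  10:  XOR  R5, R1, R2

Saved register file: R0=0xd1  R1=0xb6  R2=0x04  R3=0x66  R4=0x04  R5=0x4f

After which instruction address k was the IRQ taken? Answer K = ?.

K = 3

after  0: R0=0xd1 R1=0xb6 R2=0xa7 R3=0x66 R4=0xa6 R5=0x4f  N=1 Z=0
after  1: R0=0xd1 R1=0xb6 R2=0x5c R3=0x66 R4=0xa6 R5=0x4f  N=0 Z=0
after  2: R0=0xd1 R1=0xb6 R2=0x5c R3=0x66 R4=0x04 R5=0x4f  N=0 Z=0
after  3: R0=0xd1 R1=0xb6 R2=0x04 R3=0x66 R4=0x04 R5=0x4f  N=0 Z=0
-- IRQ taken; context saved, return-PC = 4 --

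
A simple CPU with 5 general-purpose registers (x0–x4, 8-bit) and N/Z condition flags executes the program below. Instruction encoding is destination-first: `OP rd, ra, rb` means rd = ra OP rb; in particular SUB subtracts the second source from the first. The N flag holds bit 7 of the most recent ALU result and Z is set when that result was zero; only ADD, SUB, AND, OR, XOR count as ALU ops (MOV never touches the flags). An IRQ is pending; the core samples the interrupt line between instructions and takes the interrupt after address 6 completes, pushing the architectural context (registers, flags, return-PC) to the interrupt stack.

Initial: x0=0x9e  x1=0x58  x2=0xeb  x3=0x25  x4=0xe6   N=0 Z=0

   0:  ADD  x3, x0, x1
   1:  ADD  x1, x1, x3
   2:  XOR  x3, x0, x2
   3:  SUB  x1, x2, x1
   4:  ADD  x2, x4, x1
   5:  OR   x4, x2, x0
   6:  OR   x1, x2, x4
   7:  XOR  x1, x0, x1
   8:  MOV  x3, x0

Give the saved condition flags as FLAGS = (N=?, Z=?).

after  0: x0=0x9e x1=0x58 x2=0xeb x3=0xf6 x4=0xe6  N=1 Z=0
after  1: x0=0x9e x1=0x4e x2=0xeb x3=0xf6 x4=0xe6  N=0 Z=0
after  2: x0=0x9e x1=0x4e x2=0xeb x3=0x75 x4=0xe6  N=0 Z=0
after  3: x0=0x9e x1=0x9d x2=0xeb x3=0x75 x4=0xe6  N=1 Z=0
after  4: x0=0x9e x1=0x9d x2=0x83 x3=0x75 x4=0xe6  N=1 Z=0
after  5: x0=0x9e x1=0x9d x2=0x83 x3=0x75 x4=0x9f  N=1 Z=0
after  6: x0=0x9e x1=0x9f x2=0x83 x3=0x75 x4=0x9f  N=1 Z=0
-- IRQ taken; context saved, return-PC = 7 --

FLAGS = (N=1, Z=0)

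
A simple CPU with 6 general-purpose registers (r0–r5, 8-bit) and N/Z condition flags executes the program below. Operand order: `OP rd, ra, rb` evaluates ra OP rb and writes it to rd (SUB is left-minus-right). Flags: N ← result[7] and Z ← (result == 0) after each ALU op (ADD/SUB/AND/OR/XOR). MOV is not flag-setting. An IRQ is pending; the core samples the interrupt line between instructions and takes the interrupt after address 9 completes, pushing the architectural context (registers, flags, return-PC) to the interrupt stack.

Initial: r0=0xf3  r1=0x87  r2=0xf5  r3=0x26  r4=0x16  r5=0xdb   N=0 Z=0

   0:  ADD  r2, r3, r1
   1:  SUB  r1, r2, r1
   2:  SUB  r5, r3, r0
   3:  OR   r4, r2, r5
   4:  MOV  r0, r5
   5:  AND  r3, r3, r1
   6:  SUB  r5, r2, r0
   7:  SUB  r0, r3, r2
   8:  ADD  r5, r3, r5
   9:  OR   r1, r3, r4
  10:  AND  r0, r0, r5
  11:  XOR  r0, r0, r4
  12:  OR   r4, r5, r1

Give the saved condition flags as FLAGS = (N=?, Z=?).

after  0: r0=0xf3 r1=0x87 r2=0xad r3=0x26 r4=0x16 r5=0xdb  N=1 Z=0
after  1: r0=0xf3 r1=0x26 r2=0xad r3=0x26 r4=0x16 r5=0xdb  N=0 Z=0
after  2: r0=0xf3 r1=0x26 r2=0xad r3=0x26 r4=0x16 r5=0x33  N=0 Z=0
after  3: r0=0xf3 r1=0x26 r2=0xad r3=0x26 r4=0xbf r5=0x33  N=1 Z=0
after  4: r0=0x33 r1=0x26 r2=0xad r3=0x26 r4=0xbf r5=0x33  N=1 Z=0
after  5: r0=0x33 r1=0x26 r2=0xad r3=0x26 r4=0xbf r5=0x33  N=0 Z=0
after  6: r0=0x33 r1=0x26 r2=0xad r3=0x26 r4=0xbf r5=0x7a  N=0 Z=0
after  7: r0=0x79 r1=0x26 r2=0xad r3=0x26 r4=0xbf r5=0x7a  N=0 Z=0
after  8: r0=0x79 r1=0x26 r2=0xad r3=0x26 r4=0xbf r5=0xa0  N=1 Z=0
after  9: r0=0x79 r1=0xbf r2=0xad r3=0x26 r4=0xbf r5=0xa0  N=1 Z=0
-- IRQ taken; context saved, return-PC = 10 --

FLAGS = (N=1, Z=0)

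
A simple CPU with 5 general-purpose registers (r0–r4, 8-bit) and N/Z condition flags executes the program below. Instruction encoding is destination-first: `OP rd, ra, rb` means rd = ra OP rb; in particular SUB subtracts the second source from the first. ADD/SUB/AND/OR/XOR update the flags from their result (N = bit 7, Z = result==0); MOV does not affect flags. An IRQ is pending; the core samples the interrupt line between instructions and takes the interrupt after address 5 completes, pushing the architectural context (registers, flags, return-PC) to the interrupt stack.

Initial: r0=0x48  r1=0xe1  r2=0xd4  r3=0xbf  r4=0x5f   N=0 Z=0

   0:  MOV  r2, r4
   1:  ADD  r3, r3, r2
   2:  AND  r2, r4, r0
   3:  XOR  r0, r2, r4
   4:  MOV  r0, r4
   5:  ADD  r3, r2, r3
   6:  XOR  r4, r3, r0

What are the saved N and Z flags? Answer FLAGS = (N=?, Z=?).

FLAGS = (N=0, Z=0)

after  0: r0=0x48 r1=0xe1 r2=0x5f r3=0xbf r4=0x5f  N=0 Z=0
after  1: r0=0x48 r1=0xe1 r2=0x5f r3=0x1e r4=0x5f  N=0 Z=0
after  2: r0=0x48 r1=0xe1 r2=0x48 r3=0x1e r4=0x5f  N=0 Z=0
after  3: r0=0x17 r1=0xe1 r2=0x48 r3=0x1e r4=0x5f  N=0 Z=0
after  4: r0=0x5f r1=0xe1 r2=0x48 r3=0x1e r4=0x5f  N=0 Z=0
after  5: r0=0x5f r1=0xe1 r2=0x48 r3=0x66 r4=0x5f  N=0 Z=0
-- IRQ taken; context saved, return-PC = 6 --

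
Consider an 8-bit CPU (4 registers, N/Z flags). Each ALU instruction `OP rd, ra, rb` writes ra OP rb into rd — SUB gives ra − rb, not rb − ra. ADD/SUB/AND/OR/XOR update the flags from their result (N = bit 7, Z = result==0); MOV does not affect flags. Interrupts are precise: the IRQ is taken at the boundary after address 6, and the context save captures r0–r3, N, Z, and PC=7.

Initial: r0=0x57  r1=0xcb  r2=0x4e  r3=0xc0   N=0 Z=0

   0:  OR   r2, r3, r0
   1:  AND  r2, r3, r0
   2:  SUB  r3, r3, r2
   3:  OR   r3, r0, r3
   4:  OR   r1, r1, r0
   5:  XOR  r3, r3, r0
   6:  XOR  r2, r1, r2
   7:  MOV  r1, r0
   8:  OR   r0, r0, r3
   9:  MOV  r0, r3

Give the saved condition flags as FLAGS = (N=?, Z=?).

after  0: r0=0x57 r1=0xcb r2=0xd7 r3=0xc0  N=1 Z=0
after  1: r0=0x57 r1=0xcb r2=0x40 r3=0xc0  N=0 Z=0
after  2: r0=0x57 r1=0xcb r2=0x40 r3=0x80  N=1 Z=0
after  3: r0=0x57 r1=0xcb r2=0x40 r3=0xd7  N=1 Z=0
after  4: r0=0x57 r1=0xdf r2=0x40 r3=0xd7  N=1 Z=0
after  5: r0=0x57 r1=0xdf r2=0x40 r3=0x80  N=1 Z=0
after  6: r0=0x57 r1=0xdf r2=0x9f r3=0x80  N=1 Z=0
-- IRQ taken; context saved, return-PC = 7 --

FLAGS = (N=1, Z=0)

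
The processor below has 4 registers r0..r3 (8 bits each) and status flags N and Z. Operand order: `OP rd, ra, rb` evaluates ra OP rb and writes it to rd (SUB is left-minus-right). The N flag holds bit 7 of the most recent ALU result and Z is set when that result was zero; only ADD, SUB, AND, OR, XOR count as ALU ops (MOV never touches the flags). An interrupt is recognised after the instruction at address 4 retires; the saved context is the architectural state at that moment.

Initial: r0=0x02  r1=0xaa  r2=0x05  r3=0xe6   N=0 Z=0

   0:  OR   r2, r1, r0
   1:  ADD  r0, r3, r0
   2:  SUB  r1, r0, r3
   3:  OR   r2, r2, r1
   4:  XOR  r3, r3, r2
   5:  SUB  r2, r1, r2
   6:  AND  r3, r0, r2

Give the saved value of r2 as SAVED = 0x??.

SAVED = 0xaa

after  0: r0=0x02 r1=0xaa r2=0xaa r3=0xe6  N=1 Z=0
after  1: r0=0xe8 r1=0xaa r2=0xaa r3=0xe6  N=1 Z=0
after  2: r0=0xe8 r1=0x02 r2=0xaa r3=0xe6  N=0 Z=0
after  3: r0=0xe8 r1=0x02 r2=0xaa r3=0xe6  N=1 Z=0
after  4: r0=0xe8 r1=0x02 r2=0xaa r3=0x4c  N=0 Z=0
-- IRQ taken; context saved, return-PC = 5 --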